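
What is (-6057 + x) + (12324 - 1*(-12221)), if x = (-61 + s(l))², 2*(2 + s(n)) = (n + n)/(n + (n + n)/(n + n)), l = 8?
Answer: 1810009/81 ≈ 22346.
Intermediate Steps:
s(n) = -2 + n/(1 + n) (s(n) = -2 + ((n + n)/(n + (n + n)/(n + n)))/2 = -2 + ((2*n)/(n + (2*n)/((2*n))))/2 = -2 + ((2*n)/(n + (2*n)*(1/(2*n))))/2 = -2 + ((2*n)/(n + 1))/2 = -2 + ((2*n)/(1 + n))/2 = -2 + (2*n/(1 + n))/2 = -2 + n/(1 + n))
x = 312481/81 (x = (-61 + (-2 - 1*8)/(1 + 8))² = (-61 + (-2 - 8)/9)² = (-61 + (⅑)*(-10))² = (-61 - 10/9)² = (-559/9)² = 312481/81 ≈ 3857.8)
(-6057 + x) + (12324 - 1*(-12221)) = (-6057 + 312481/81) + (12324 - 1*(-12221)) = -178136/81 + (12324 + 12221) = -178136/81 + 24545 = 1810009/81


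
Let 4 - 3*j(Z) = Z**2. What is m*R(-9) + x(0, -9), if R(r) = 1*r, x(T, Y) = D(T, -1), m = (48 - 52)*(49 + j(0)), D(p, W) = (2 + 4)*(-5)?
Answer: 1782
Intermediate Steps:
j(Z) = 4/3 - Z**2/3
D(p, W) = -30 (D(p, W) = 6*(-5) = -30)
m = -604/3 (m = (48 - 52)*(49 + (4/3 - 1/3*0**2)) = -4*(49 + (4/3 - 1/3*0)) = -4*(49 + (4/3 + 0)) = -4*(49 + 4/3) = -4*151/3 = -604/3 ≈ -201.33)
x(T, Y) = -30
R(r) = r
m*R(-9) + x(0, -9) = -604/3*(-9) - 30 = 1812 - 30 = 1782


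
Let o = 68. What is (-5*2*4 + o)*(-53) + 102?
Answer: -1382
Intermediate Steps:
(-5*2*4 + o)*(-53) + 102 = (-5*2*4 + 68)*(-53) + 102 = (-10*4 + 68)*(-53) + 102 = (-40 + 68)*(-53) + 102 = 28*(-53) + 102 = -1484 + 102 = -1382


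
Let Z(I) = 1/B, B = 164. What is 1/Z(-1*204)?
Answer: 164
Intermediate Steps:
Z(I) = 1/164
1/Z(-1*204) = 1/(1/164) = 164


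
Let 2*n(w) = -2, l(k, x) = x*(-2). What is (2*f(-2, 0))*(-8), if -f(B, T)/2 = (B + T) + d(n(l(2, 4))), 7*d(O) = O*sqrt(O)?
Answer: -64 - 32*I/7 ≈ -64.0 - 4.5714*I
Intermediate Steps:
l(k, x) = -2*x
n(w) = -1 (n(w) = (1/2)*(-2) = -1)
d(O) = O**(3/2)/7 (d(O) = (O*sqrt(O))/7 = O**(3/2)/7)
f(B, T) = -2*B - 2*T + 2*I/7 (f(B, T) = -2*((B + T) + (-1)**(3/2)/7) = -2*((B + T) + (-I)/7) = -2*((B + T) - I/7) = -2*(B + T - I/7) = -2*B - 2*T + 2*I/7)
(2*f(-2, 0))*(-8) = (2*(-2*(-2) - 2*0 + 2*I/7))*(-8) = (2*(4 + 0 + 2*I/7))*(-8) = (2*(4 + 2*I/7))*(-8) = (8 + 4*I/7)*(-8) = -64 - 32*I/7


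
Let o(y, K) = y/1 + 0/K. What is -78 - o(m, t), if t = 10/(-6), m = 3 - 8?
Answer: -73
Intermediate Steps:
m = -5
t = -5/3 (t = 10*(-⅙) = -5/3 ≈ -1.6667)
o(y, K) = y (o(y, K) = y*1 + 0 = y + 0 = y)
-78 - o(m, t) = -78 - 1*(-5) = -78 + 5 = -73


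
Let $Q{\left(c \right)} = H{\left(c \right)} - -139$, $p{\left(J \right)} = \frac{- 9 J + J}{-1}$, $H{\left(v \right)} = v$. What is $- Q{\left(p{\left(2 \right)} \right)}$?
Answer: $-155$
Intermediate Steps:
$p{\left(J \right)} = 8 J$ ($p{\left(J \right)} = - 8 J \left(-1\right) = 8 J$)
$Q{\left(c \right)} = 139 + c$ ($Q{\left(c \right)} = c - -139 = c + 139 = 139 + c$)
$- Q{\left(p{\left(2 \right)} \right)} = - (139 + 8 \cdot 2) = - (139 + 16) = \left(-1\right) 155 = -155$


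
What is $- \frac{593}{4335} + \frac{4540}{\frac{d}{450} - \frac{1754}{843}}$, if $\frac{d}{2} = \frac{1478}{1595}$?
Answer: $- \frac{496205599449544}{226944762555} \approx -2186.5$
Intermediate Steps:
$d = \frac{2956}{1595}$ ($d = 2 \cdot \frac{1478}{1595} = \frac{2956}{1595} \approx 1.8533$)
$- \frac{593}{4335} + \frac{4540}{\frac{d}{450} - \frac{1754}{843}} = - \frac{593}{4335} + \frac{4540}{\frac{2956}{1595 \cdot 450} - \frac{1754}{843}} = \left(-593\right) \frac{1}{4335} + \frac{4540}{\frac{2956}{1595} \cdot \frac{1}{450} - \frac{1754}{843}} = - \frac{593}{4335} + \frac{4540}{\frac{1478}{358875} - \frac{1754}{843}} = - \frac{593}{4335} + \frac{4540}{- \frac{209406932}{100843875}} = - \frac{593}{4335} + 4540 \left(- \frac{100843875}{209406932}\right) = - \frac{593}{4335} - \frac{114457798125}{52351733} = - \frac{496205599449544}{226944762555}$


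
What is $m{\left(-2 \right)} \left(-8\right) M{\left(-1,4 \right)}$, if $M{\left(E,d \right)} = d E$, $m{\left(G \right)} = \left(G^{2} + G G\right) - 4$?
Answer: $128$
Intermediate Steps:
$m{\left(G \right)} = -4 + 2 G^{2}$ ($m{\left(G \right)} = \left(G^{2} + G^{2}\right) - 4 = 2 G^{2} - 4 = -4 + 2 G^{2}$)
$M{\left(E,d \right)} = E d$
$m{\left(-2 \right)} \left(-8\right) M{\left(-1,4 \right)} = \left(-4 + 2 \left(-2\right)^{2}\right) \left(-8\right) \left(\left(-1\right) 4\right) = \left(-4 + 2 \cdot 4\right) \left(-8\right) \left(-4\right) = \left(-4 + 8\right) \left(-8\right) \left(-4\right) = 4 \left(-8\right) \left(-4\right) = \left(-32\right) \left(-4\right) = 128$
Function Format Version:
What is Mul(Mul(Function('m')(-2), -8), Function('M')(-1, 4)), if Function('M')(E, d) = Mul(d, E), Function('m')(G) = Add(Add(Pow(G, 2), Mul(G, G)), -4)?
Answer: 128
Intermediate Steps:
Function('m')(G) = Add(-4, Mul(2, Pow(G, 2))) (Function('m')(G) = Add(Add(Pow(G, 2), Pow(G, 2)), -4) = Add(Mul(2, Pow(G, 2)), -4) = Add(-4, Mul(2, Pow(G, 2))))
Function('M')(E, d) = Mul(E, d)
Mul(Mul(Function('m')(-2), -8), Function('M')(-1, 4)) = Mul(Mul(Add(-4, Mul(2, Pow(-2, 2))), -8), Mul(-1, 4)) = Mul(Mul(Add(-4, Mul(2, 4)), -8), -4) = Mul(Mul(Add(-4, 8), -8), -4) = Mul(Mul(4, -8), -4) = Mul(-32, -4) = 128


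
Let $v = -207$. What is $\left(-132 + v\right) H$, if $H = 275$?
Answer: $-93225$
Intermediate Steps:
$\left(-132 + v\right) H = \left(-132 - 207\right) 275 = \left(-339\right) 275 = -93225$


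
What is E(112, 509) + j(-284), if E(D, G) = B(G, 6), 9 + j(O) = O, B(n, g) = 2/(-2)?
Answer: -294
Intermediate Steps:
B(n, g) = -1 (B(n, g) = 2*(-½) = -1)
j(O) = -9 + O
E(D, G) = -1
E(112, 509) + j(-284) = -1 + (-9 - 284) = -1 - 293 = -294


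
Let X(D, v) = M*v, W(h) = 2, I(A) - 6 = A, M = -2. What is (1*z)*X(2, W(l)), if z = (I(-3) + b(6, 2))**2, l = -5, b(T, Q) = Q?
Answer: -100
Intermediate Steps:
I(A) = 6 + A
X(D, v) = -2*v
z = 25 (z = ((6 - 3) + 2)**2 = (3 + 2)**2 = 5**2 = 25)
(1*z)*X(2, W(l)) = (1*25)*(-2*2) = 25*(-4) = -100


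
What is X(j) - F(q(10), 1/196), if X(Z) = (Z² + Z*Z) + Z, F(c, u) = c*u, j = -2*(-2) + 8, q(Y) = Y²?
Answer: 14675/49 ≈ 299.49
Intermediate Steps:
j = 12 (j = 4 + 8 = 12)
X(Z) = Z + 2*Z² (X(Z) = (Z² + Z²) + Z = 2*Z² + Z = Z + 2*Z²)
X(j) - F(q(10), 1/196) = 12*(1 + 2*12) - 10²/196 = 12*(1 + 24) - 100/196 = 12*25 - 1*25/49 = 300 - 25/49 = 14675/49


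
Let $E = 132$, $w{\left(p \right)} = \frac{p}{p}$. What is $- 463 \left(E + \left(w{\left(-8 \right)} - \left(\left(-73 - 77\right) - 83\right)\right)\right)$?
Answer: $-169458$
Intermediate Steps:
$w{\left(p \right)} = 1$
$- 463 \left(E + \left(w{\left(-8 \right)} - \left(\left(-73 - 77\right) - 83\right)\right)\right) = - 463 \left(132 + \left(1 - \left(\left(-73 - 77\right) - 83\right)\right)\right) = - 463 \left(132 + \left(1 - \left(-150 - 83\right)\right)\right) = - 463 \left(132 + \left(1 - -233\right)\right) = - 463 \left(132 + \left(1 + 233\right)\right) = - 463 \left(132 + 234\right) = \left(-463\right) 366 = -169458$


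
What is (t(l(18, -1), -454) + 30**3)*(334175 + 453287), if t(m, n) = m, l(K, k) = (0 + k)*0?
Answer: 21261474000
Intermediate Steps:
l(K, k) = 0 (l(K, k) = k*0 = 0)
(t(l(18, -1), -454) + 30**3)*(334175 + 453287) = (0 + 30**3)*(334175 + 453287) = (0 + 27000)*787462 = 27000*787462 = 21261474000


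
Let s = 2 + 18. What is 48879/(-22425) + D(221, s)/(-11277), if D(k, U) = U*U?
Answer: -186726161/84295575 ≈ -2.2151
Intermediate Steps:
s = 20
D(k, U) = U²
48879/(-22425) + D(221, s)/(-11277) = 48879/(-22425) + 20²/(-11277) = 48879*(-1/22425) + 400*(-1/11277) = -16293/7475 - 400/11277 = -186726161/84295575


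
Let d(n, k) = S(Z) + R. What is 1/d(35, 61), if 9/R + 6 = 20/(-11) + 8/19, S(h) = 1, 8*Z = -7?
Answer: -1546/335 ≈ -4.6149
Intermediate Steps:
Z = -7/8 (Z = (1/8)*(-7) = -7/8 ≈ -0.87500)
R = -1881/1546 (R = 9/(-6 + (20/(-11) + 8/19)) = 9/(-6 + (20*(-1/11) + 8*(1/19))) = 9/(-6 + (-20/11 + 8/19)) = 9/(-6 - 292/209) = 9/(-1546/209) = 9*(-209/1546) = -1881/1546 ≈ -1.2167)
d(n, k) = -335/1546 (d(n, k) = 1 - 1881/1546 = -335/1546)
1/d(35, 61) = 1/(-335/1546) = -1546/335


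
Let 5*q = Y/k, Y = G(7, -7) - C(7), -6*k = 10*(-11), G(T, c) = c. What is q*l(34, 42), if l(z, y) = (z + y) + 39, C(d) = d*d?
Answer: -3864/55 ≈ -70.255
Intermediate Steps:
k = 55/3 (k = -5*(-11)/3 = -1/6*(-110) = 55/3 ≈ 18.333)
C(d) = d**2
Y = -56 (Y = -7 - 1*7**2 = -7 - 1*49 = -7 - 49 = -56)
q = -168/275 (q = (-56/55/3)/5 = (-56*3/55)/5 = (1/5)*(-168/55) = -168/275 ≈ -0.61091)
l(z, y) = 39 + y + z (l(z, y) = (y + z) + 39 = 39 + y + z)
q*l(34, 42) = -168*(39 + 42 + 34)/275 = -168/275*115 = -3864/55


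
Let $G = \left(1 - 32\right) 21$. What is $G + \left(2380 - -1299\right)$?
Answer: $3028$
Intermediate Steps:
$G = -651$ ($G = \left(-31\right) 21 = -651$)
$G + \left(2380 - -1299\right) = -651 + \left(2380 - -1299\right) = -651 + \left(2380 + 1299\right) = -651 + 3679 = 3028$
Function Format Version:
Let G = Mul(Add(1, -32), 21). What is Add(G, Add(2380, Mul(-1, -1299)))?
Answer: 3028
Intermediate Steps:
G = -651 (G = Mul(-31, 21) = -651)
Add(G, Add(2380, Mul(-1, -1299))) = Add(-651, Add(2380, Mul(-1, -1299))) = Add(-651, Add(2380, 1299)) = Add(-651, 3679) = 3028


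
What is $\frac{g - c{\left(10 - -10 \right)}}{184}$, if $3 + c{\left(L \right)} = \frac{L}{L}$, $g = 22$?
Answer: $\frac{3}{23} \approx 0.13043$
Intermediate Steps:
$c{\left(L \right)} = -2$ ($c{\left(L \right)} = -3 + \frac{L}{L} = -3 + 1 = -2$)
$\frac{g - c{\left(10 - -10 \right)}}{184} = \frac{22 - -2}{184} = \left(22 + 2\right) \frac{1}{184} = 24 \cdot \frac{1}{184} = \frac{3}{23}$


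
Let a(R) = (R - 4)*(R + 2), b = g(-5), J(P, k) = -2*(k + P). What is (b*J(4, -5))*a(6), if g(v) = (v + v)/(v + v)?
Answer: 32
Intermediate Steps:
J(P, k) = -2*P - 2*k (J(P, k) = -2*(P + k) = -2*P - 2*k)
g(v) = 1 (g(v) = (2*v)/((2*v)) = (2*v)*(1/(2*v)) = 1)
b = 1
a(R) = (-4 + R)*(2 + R)
(b*J(4, -5))*a(6) = (1*(-2*4 - 2*(-5)))*(-8 + 6**2 - 2*6) = (1*(-8 + 10))*(-8 + 36 - 12) = (1*2)*16 = 2*16 = 32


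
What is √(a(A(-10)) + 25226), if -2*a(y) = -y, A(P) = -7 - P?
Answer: √100910/2 ≈ 158.83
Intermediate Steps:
a(y) = y/2 (a(y) = -(-1)*y/2 = y/2)
√(a(A(-10)) + 25226) = √((-7 - 1*(-10))/2 + 25226) = √((-7 + 10)/2 + 25226) = √((½)*3 + 25226) = √(3/2 + 25226) = √(50455/2) = √100910/2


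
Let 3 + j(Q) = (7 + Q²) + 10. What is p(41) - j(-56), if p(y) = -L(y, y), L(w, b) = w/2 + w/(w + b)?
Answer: -3171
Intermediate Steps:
j(Q) = 14 + Q² (j(Q) = -3 + ((7 + Q²) + 10) = -3 + (17 + Q²) = 14 + Q²)
L(w, b) = w/2 + w/(b + w) (L(w, b) = w*(½) + w/(b + w) = w/2 + w/(b + w))
p(y) = -½ - y/2 (p(y) = -y*(2 + y + y)/(2*(y + y)) = -y*(2 + 2*y)/(2*(2*y)) = -y*1/(2*y)*(2 + 2*y)/2 = -(½ + y/2) = -½ - y/2)
p(41) - j(-56) = (-½ - ½*41) - (14 + (-56)²) = (-½ - 41/2) - (14 + 3136) = -21 - 1*3150 = -21 - 3150 = -3171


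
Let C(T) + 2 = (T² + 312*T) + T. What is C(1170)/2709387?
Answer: 1735108/2709387 ≈ 0.64041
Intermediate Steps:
C(T) = -2 + T² + 313*T (C(T) = -2 + ((T² + 312*T) + T) = -2 + (T² + 313*T) = -2 + T² + 313*T)
C(1170)/2709387 = (-2 + 1170² + 313*1170)/2709387 = (-2 + 1368900 + 366210)*(1/2709387) = 1735108*(1/2709387) = 1735108/2709387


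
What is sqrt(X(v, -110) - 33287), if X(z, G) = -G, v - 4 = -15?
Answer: I*sqrt(33177) ≈ 182.15*I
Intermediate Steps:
v = -11 (v = 4 - 15 = -11)
sqrt(X(v, -110) - 33287) = sqrt(-1*(-110) - 33287) = sqrt(110 - 33287) = sqrt(-33177) = I*sqrt(33177)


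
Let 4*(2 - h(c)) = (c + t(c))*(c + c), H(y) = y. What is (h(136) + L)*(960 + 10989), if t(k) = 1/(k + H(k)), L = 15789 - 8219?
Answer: -80118045/4 ≈ -2.0030e+7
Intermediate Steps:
L = 7570
t(k) = 1/(2*k) (t(k) = 1/(k + k) = 1/(2*k))
h(c) = 2 - c*(c + 1/(2*c))/2 (h(c) = 2 - (c + 1/(2*c))*(c + c)/4 = 2 - (c + 1/(2*c))*2*c/4 = 2 - c*(c + 1/(2*c))/2)
(h(136) + L)*(960 + 10989) = ((7/4 - 1/2*136**2) + 7570)*(960 + 10989) = ((7/4 - 1/2*18496) + 7570)*11949 = ((7/4 - 9248) + 7570)*11949 = (-36985/4 + 7570)*11949 = -6705/4*11949 = -80118045/4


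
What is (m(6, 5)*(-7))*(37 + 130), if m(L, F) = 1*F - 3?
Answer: -2338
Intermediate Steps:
m(L, F) = -3 + F (m(L, F) = F - 3 = -3 + F)
(m(6, 5)*(-7))*(37 + 130) = ((-3 + 5)*(-7))*(37 + 130) = (2*(-7))*167 = -14*167 = -2338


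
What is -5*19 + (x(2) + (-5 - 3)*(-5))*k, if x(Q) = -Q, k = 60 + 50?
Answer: 4085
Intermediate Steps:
k = 110
-5*19 + (x(2) + (-5 - 3)*(-5))*k = -5*19 + (-1*2 + (-5 - 3)*(-5))*110 = -95 + (-2 - 8*(-5))*110 = -95 + (-2 + 40)*110 = -95 + 38*110 = -95 + 4180 = 4085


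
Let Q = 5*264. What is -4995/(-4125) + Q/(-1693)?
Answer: 200769/465575 ≈ 0.43123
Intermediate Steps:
Q = 1320
-4995/(-4125) + Q/(-1693) = -4995/(-4125) + 1320/(-1693) = -4995*(-1/4125) + 1320*(-1/1693) = 333/275 - 1320/1693 = 200769/465575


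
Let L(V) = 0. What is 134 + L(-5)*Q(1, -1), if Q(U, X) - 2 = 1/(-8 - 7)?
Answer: 134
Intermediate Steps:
Q(U, X) = 29/15 (Q(U, X) = 2 + 1/(-8 - 7) = 2 + 1/(-15) = 2 - 1/15 = 29/15)
134 + L(-5)*Q(1, -1) = 134 + 0*(29/15) = 134 + 0 = 134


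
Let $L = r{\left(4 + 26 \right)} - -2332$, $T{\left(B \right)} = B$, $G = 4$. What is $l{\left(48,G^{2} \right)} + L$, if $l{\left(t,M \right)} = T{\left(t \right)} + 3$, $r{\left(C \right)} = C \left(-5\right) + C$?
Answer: $2263$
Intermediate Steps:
$r{\left(C \right)} = - 4 C$ ($r{\left(C \right)} = - 5 C + C = - 4 C$)
$l{\left(t,M \right)} = 3 + t$ ($l{\left(t,M \right)} = t + 3 = 3 + t$)
$L = 2212$ ($L = - 4 \left(4 + 26\right) - -2332 = \left(-4\right) 30 + 2332 = -120 + 2332 = 2212$)
$l{\left(48,G^{2} \right)} + L = \left(3 + 48\right) + 2212 = 51 + 2212 = 2263$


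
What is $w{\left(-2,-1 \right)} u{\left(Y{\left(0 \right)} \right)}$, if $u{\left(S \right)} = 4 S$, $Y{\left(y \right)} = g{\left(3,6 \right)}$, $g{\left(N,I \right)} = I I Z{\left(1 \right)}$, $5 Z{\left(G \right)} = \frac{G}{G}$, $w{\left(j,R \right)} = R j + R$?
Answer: $\frac{144}{5} \approx 28.8$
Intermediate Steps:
$w{\left(j,R \right)} = R + R j$
$Z{\left(G \right)} = \frac{1}{5}$ ($Z{\left(G \right)} = \frac{G \frac{1}{G}}{5} = \frac{1}{5} \cdot 1 = \frac{1}{5}$)
$g{\left(N,I \right)} = \frac{I^{2}}{5}$ ($g{\left(N,I \right)} = I I \frac{1}{5} = I^{2} \cdot \frac{1}{5} = \frac{I^{2}}{5}$)
$Y{\left(y \right)} = \frac{36}{5}$ ($Y{\left(y \right)} = \frac{6^{2}}{5} = \frac{1}{5} \cdot 36 = \frac{36}{5}$)
$w{\left(-2,-1 \right)} u{\left(Y{\left(0 \right)} \right)} = - (1 - 2) 4 \cdot \frac{36}{5} = \left(-1\right) \left(-1\right) \frac{144}{5} = 1 \cdot \frac{144}{5} = \frac{144}{5}$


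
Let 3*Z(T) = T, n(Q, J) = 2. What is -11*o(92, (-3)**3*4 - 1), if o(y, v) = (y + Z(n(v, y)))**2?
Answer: -850124/9 ≈ -94458.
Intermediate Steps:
Z(T) = T/3
o(y, v) = (2/3 + y)**2 (o(y, v) = (y + (1/3)*2)**2 = (y + 2/3)**2 = (2/3 + y)**2)
-11*o(92, (-3)**3*4 - 1) = -11*(2 + 3*92)**2/9 = -11*(2 + 276)**2/9 = -11*278**2/9 = -11*77284/9 = -850124/9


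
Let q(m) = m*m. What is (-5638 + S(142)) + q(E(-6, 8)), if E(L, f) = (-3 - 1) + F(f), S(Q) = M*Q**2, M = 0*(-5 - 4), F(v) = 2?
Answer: -5634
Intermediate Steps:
M = 0 (M = 0*(-9) = 0)
S(Q) = 0 (S(Q) = 0*Q**2 = 0)
E(L, f) = -2 (E(L, f) = (-3 - 1) + 2 = -4 + 2 = -2)
q(m) = m**2
(-5638 + S(142)) + q(E(-6, 8)) = (-5638 + 0) + (-2)**2 = -5638 + 4 = -5634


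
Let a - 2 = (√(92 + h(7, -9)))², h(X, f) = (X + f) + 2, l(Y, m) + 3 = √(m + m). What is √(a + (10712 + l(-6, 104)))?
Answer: √(10803 + 4*√13) ≈ 104.01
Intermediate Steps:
l(Y, m) = -3 + √2*√m (l(Y, m) = -3 + √(m + m) = -3 + √(2*m) = -3 + √2*√m)
h(X, f) = 2 + X + f
a = 94 (a = 2 + (√(92 + (2 + 7 - 9)))² = 2 + (√(92 + 0))² = 2 + (√92)² = 2 + (2*√23)² = 2 + 92 = 94)
√(a + (10712 + l(-6, 104))) = √(94 + (10712 + (-3 + √2*√104))) = √(94 + (10712 + (-3 + √2*(2*√26)))) = √(94 + (10712 + (-3 + 4*√13))) = √(94 + (10709 + 4*√13)) = √(10803 + 4*√13)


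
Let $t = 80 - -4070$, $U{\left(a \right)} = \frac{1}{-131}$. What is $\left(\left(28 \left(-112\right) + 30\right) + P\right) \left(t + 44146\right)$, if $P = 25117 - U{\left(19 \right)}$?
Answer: $\frac{139258714832}{131} \approx 1.063 \cdot 10^{9}$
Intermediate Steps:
$U{\left(a \right)} = - \frac{1}{131}$
$t = 4150$ ($t = 80 + 4070 = 4150$)
$P = \frac{3290328}{131}$ ($P = 25117 - - \frac{1}{131} = 25117 + \frac{1}{131} = \frac{3290328}{131} \approx 25117.0$)
$\left(\left(28 \left(-112\right) + 30\right) + P\right) \left(t + 44146\right) = \left(\left(28 \left(-112\right) + 30\right) + \frac{3290328}{131}\right) \left(4150 + 44146\right) = \left(\left(-3136 + 30\right) + \frac{3290328}{131}\right) 48296 = \left(-3106 + \frac{3290328}{131}\right) 48296 = \frac{2883442}{131} \cdot 48296 = \frac{139258714832}{131}$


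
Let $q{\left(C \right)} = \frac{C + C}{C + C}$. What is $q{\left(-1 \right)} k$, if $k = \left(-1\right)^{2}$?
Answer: $1$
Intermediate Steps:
$q{\left(C \right)} = 1$ ($q{\left(C \right)} = \frac{2 C}{2 C} = 2 C \frac{1}{2 C} = 1$)
$k = 1$
$q{\left(-1 \right)} k = 1 \cdot 1 = 1$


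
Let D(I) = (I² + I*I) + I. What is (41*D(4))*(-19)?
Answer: -28044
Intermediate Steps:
D(I) = I + 2*I² (D(I) = (I² + I²) + I = 2*I² + I = I + 2*I²)
(41*D(4))*(-19) = (41*(4*(1 + 2*4)))*(-19) = (41*(4*(1 + 8)))*(-19) = (41*(4*9))*(-19) = (41*36)*(-19) = 1476*(-19) = -28044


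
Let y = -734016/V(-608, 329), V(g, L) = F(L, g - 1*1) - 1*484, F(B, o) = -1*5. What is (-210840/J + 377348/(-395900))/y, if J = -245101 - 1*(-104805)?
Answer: 38879499857/106170800803600 ≈ 0.00036620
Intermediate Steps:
F(B, o) = -5
J = -140296 (J = -245101 + 104805 = -140296)
V(g, L) = -489 (V(g, L) = -5 - 1*484 = -5 - 484 = -489)
y = 244672/163 (y = -734016/(-489) = -734016*(-1/489) = 244672/163 ≈ 1501.1)
(-210840/J + 377348/(-395900))/y = (-210840/(-140296) + 377348/(-395900))/(244672/163) = (-210840*(-1/140296) + 377348*(-1/395900))*(163/244672) = (26355/17537 - 94337/98975)*(163/244672) = (954098156/1735724575)*(163/244672) = 38879499857/106170800803600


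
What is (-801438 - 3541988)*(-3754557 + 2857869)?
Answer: 3894697973088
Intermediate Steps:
(-801438 - 3541988)*(-3754557 + 2857869) = -4343426*(-896688) = 3894697973088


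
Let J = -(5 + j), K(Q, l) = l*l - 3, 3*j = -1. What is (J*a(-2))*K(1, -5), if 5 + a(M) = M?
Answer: 2156/3 ≈ 718.67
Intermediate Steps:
j = -⅓ (j = (⅓)*(-1) = -⅓ ≈ -0.33333)
a(M) = -5 + M
K(Q, l) = -3 + l² (K(Q, l) = l² - 3 = -3 + l²)
J = -14/3 (J = -(5 - ⅓) = -1*14/3 = -14/3 ≈ -4.6667)
(J*a(-2))*K(1, -5) = (-14*(-5 - 2)/3)*(-3 + (-5)²) = (-14/3*(-7))*(-3 + 25) = (98/3)*22 = 2156/3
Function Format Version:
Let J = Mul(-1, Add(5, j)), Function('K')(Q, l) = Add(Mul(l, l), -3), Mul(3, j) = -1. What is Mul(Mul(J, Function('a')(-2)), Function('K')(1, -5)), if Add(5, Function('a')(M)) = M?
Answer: Rational(2156, 3) ≈ 718.67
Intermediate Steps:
j = Rational(-1, 3) (j = Mul(Rational(1, 3), -1) = Rational(-1, 3) ≈ -0.33333)
Function('a')(M) = Add(-5, M)
Function('K')(Q, l) = Add(-3, Pow(l, 2)) (Function('K')(Q, l) = Add(Pow(l, 2), -3) = Add(-3, Pow(l, 2)))
J = Rational(-14, 3) (J = Mul(-1, Add(5, Rational(-1, 3))) = Mul(-1, Rational(14, 3)) = Rational(-14, 3) ≈ -4.6667)
Mul(Mul(J, Function('a')(-2)), Function('K')(1, -5)) = Mul(Mul(Rational(-14, 3), Add(-5, -2)), Add(-3, Pow(-5, 2))) = Mul(Mul(Rational(-14, 3), -7), Add(-3, 25)) = Mul(Rational(98, 3), 22) = Rational(2156, 3)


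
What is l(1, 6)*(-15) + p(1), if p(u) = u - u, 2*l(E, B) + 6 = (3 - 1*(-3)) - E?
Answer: 15/2 ≈ 7.5000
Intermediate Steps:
l(E, B) = -E/2 (l(E, B) = -3 + ((3 - 1*(-3)) - E)/2 = -3 + ((3 + 3) - E)/2 = -3 + (6 - E)/2 = -3 + (3 - E/2) = -E/2)
p(u) = 0
l(1, 6)*(-15) + p(1) = -½*1*(-15) + 0 = -½*(-15) + 0 = 15/2 + 0 = 15/2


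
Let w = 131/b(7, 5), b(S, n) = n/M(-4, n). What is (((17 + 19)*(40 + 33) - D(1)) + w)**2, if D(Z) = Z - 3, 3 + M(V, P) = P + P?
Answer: 197880489/25 ≈ 7.9152e+6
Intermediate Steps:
M(V, P) = -3 + 2*P (M(V, P) = -3 + (P + P) = -3 + 2*P)
D(Z) = -3 + Z
b(S, n) = n/(-3 + 2*n)
w = 917/5 (w = 131/((5/(-3 + 2*5))) = 131/((5/(-3 + 10))) = 131/((5/7)) = 131/((5*(1/7))) = 131/(5/7) = 131*(7/5) = 917/5 ≈ 183.40)
(((17 + 19)*(40 + 33) - D(1)) + w)**2 = (((17 + 19)*(40 + 33) - (-3 + 1)) + 917/5)**2 = ((36*73 - 1*(-2)) + 917/5)**2 = ((2628 + 2) + 917/5)**2 = (2630 + 917/5)**2 = (14067/5)**2 = 197880489/25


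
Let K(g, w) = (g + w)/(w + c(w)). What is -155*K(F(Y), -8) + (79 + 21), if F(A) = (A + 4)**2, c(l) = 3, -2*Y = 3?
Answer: 183/4 ≈ 45.750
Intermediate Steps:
Y = -3/2 (Y = -1/2*3 = -3/2 ≈ -1.5000)
F(A) = (4 + A)**2
K(g, w) = (g + w)/(3 + w) (K(g, w) = (g + w)/(w + 3) = (g + w)/(3 + w))
-155*K(F(Y), -8) + (79 + 21) = -155*((4 - 3/2)**2 - 8)/(3 - 8) + (79 + 21) = -155*((5/2)**2 - 8)/(-5) + 100 = -(-31)*(25/4 - 8) + 100 = -(-31)*(-7)/4 + 100 = -155*7/20 + 100 = -217/4 + 100 = 183/4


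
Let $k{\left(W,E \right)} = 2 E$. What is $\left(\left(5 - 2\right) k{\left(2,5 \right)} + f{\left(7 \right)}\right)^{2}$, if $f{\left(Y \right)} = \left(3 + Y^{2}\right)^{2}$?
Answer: $7474756$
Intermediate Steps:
$\left(\left(5 - 2\right) k{\left(2,5 \right)} + f{\left(7 \right)}\right)^{2} = \left(\left(5 - 2\right) 2 \cdot 5 + \left(3 + 7^{2}\right)^{2}\right)^{2} = \left(3 \cdot 10 + \left(3 + 49\right)^{2}\right)^{2} = \left(30 + 52^{2}\right)^{2} = \left(30 + 2704\right)^{2} = 2734^{2} = 7474756$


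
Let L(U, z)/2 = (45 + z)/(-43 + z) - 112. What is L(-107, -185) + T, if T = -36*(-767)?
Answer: 1561186/57 ≈ 27389.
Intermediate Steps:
T = 27612
L(U, z) = -224 + 2*(45 + z)/(-43 + z) (L(U, z) = 2*((45 + z)/(-43 + z) - 112) = 2*(-112 + (45 + z)/(-43 + z)) = -224 + 2*(45 + z)/(-43 + z))
L(-107, -185) + T = 2*(4861 - 111*(-185))/(-43 - 185) + 27612 = 2*(4861 + 20535)/(-228) + 27612 = 2*(-1/228)*25396 + 27612 = -12698/57 + 27612 = 1561186/57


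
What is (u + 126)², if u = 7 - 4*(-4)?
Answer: 22201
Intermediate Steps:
u = 23 (u = 7 + 16 = 23)
(u + 126)² = (23 + 126)² = 149² = 22201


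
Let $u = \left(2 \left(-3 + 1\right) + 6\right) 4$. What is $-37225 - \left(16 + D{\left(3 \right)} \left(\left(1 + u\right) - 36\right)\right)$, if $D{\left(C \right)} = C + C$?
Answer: $-37079$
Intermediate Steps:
$D{\left(C \right)} = 2 C$
$u = 8$ ($u = \left(2 \left(-2\right) + 6\right) 4 = \left(-4 + 6\right) 4 = 2 \cdot 4 = 8$)
$-37225 - \left(16 + D{\left(3 \right)} \left(\left(1 + u\right) - 36\right)\right) = -37225 - \left(16 + 2 \cdot 3 \left(\left(1 + 8\right) - 36\right)\right) = -37225 - \left(16 + 6 \left(9 - 36\right)\right) = -37225 - \left(16 + 6 \left(-27\right)\right) = -37225 - \left(16 - 162\right) = -37225 - -146 = -37225 + 146 = -37079$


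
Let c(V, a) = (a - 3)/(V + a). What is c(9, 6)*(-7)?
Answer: -7/5 ≈ -1.4000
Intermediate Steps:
c(V, a) = (-3 + a)/(V + a)
c(9, 6)*(-7) = ((-3 + 6)/(9 + 6))*(-7) = (3/15)*(-7) = ((1/15)*3)*(-7) = (1/5)*(-7) = -7/5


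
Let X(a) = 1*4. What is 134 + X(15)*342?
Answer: 1502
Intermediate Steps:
X(a) = 4
134 + X(15)*342 = 134 + 4*342 = 134 + 1368 = 1502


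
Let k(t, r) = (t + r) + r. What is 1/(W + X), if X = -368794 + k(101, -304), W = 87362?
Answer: -1/281939 ≈ -3.5469e-6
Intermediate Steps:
k(t, r) = t + 2*r (k(t, r) = (r + t) + r = t + 2*r)
X = -369301 (X = -368794 + (101 + 2*(-304)) = -368794 + (101 - 608) = -368794 - 507 = -369301)
1/(W + X) = 1/(87362 - 369301) = 1/(-281939) = -1/281939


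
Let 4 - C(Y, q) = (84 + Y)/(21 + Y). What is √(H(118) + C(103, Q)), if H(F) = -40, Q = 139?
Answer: I*√144181/62 ≈ 6.1244*I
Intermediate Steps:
C(Y, q) = 4 - (84 + Y)/(21 + Y)
√(H(118) + C(103, Q)) = √(-40 + 3*103/(21 + 103)) = √(-40 + 3*103/124) = √(-40 + 3*103*(1/124)) = √(-40 + 309/124) = √(-4651/124) = I*√144181/62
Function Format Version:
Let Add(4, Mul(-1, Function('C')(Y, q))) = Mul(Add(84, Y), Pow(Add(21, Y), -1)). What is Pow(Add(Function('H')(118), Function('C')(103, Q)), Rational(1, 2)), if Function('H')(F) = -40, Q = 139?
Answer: Mul(Rational(1, 62), I, Pow(144181, Rational(1, 2))) ≈ Mul(6.1244, I)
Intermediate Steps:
Function('C')(Y, q) = Add(4, Mul(-1, Pow(Add(21, Y), -1), Add(84, Y))) (Function('C')(Y, q) = Add(4, Mul(-1, Mul(Add(84, Y), Pow(Add(21, Y), -1)))) = Add(4, Mul(-1, Mul(Pow(Add(21, Y), -1), Add(84, Y)))) = Add(4, Mul(-1, Pow(Add(21, Y), -1), Add(84, Y))))
Pow(Add(Function('H')(118), Function('C')(103, Q)), Rational(1, 2)) = Pow(Add(-40, Mul(3, 103, Pow(Add(21, 103), -1))), Rational(1, 2)) = Pow(Add(-40, Mul(3, 103, Pow(124, -1))), Rational(1, 2)) = Pow(Add(-40, Mul(3, 103, Rational(1, 124))), Rational(1, 2)) = Pow(Add(-40, Rational(309, 124)), Rational(1, 2)) = Pow(Rational(-4651, 124), Rational(1, 2)) = Mul(Rational(1, 62), I, Pow(144181, Rational(1, 2)))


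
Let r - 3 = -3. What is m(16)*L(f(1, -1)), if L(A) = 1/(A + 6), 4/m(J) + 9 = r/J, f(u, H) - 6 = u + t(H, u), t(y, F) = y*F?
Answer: -1/27 ≈ -0.037037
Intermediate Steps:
t(y, F) = F*y
f(u, H) = 6 + u + H*u (f(u, H) = 6 + (u + u*H) = 6 + (u + H*u) = 6 + u + H*u)
r = 0 (r = 3 - 3 = 0)
m(J) = -4/9 (m(J) = 4/(-9 + 0/J) = 4/(-9 + 0) = 4/(-9) = 4*(-1/9) = -4/9)
L(A) = 1/(6 + A)
m(16)*L(f(1, -1)) = -4/(9*(6 + (6 + 1 - 1*1))) = -4/(9*(6 + (6 + 1 - 1))) = -4/(9*(6 + 6)) = -4/9/12 = -4/9*1/12 = -1/27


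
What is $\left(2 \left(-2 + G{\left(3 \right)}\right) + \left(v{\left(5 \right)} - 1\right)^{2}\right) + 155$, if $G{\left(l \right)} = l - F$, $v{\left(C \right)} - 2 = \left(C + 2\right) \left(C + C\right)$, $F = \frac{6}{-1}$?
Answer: $5210$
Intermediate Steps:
$F = -6$ ($F = 6 \left(-1\right) = -6$)
$v{\left(C \right)} = 2 + 2 C \left(2 + C\right)$ ($v{\left(C \right)} = 2 + \left(C + 2\right) \left(C + C\right) = 2 + \left(2 + C\right) 2 C = 2 + 2 C \left(2 + C\right)$)
$G{\left(l \right)} = 6 + l$ ($G{\left(l \right)} = l - -6 = l + 6 = 6 + l$)
$\left(2 \left(-2 + G{\left(3 \right)}\right) + \left(v{\left(5 \right)} - 1\right)^{2}\right) + 155 = \left(2 \left(-2 + \left(6 + 3\right)\right) + \left(\left(2 + 2 \cdot 5^{2} + 4 \cdot 5\right) - 1\right)^{2}\right) + 155 = \left(2 \left(-2 + 9\right) + \left(\left(2 + 2 \cdot 25 + 20\right) - 1\right)^{2}\right) + 155 = \left(2 \cdot 7 + \left(\left(2 + 50 + 20\right) - 1\right)^{2}\right) + 155 = \left(14 + \left(72 - 1\right)^{2}\right) + 155 = \left(14 + 71^{2}\right) + 155 = \left(14 + 5041\right) + 155 = 5055 + 155 = 5210$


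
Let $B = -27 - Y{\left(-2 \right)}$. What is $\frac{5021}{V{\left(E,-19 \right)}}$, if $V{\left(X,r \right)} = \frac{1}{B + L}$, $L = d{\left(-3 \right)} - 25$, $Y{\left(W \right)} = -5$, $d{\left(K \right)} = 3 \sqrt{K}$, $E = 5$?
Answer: $-235987 + 15063 i \sqrt{3} \approx -2.3599 \cdot 10^{5} + 26090.0 i$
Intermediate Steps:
$L = -25 + 3 i \sqrt{3}$ ($L = 3 \sqrt{-3} - 25 = 3 i \sqrt{3} - 25 = -25 + 3 i \sqrt{3} \approx -25.0 + 5.1962 i$)
$B = -22$ ($B = -27 - -5 = -27 + 5 = -22$)
$V{\left(X,r \right)} = \frac{1}{-47 + 3 i \sqrt{3}}$ ($V{\left(X,r \right)} = \frac{1}{-22 - \left(25 - 3 i \sqrt{3}\right)} = \frac{1}{-47 + 3 i \sqrt{3}}$)
$\frac{5021}{V{\left(E,-19 \right)}} = \frac{5021}{- \frac{47}{2236} - \frac{3 i \sqrt{3}}{2236}}$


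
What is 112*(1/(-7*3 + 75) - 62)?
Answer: -187432/27 ≈ -6941.9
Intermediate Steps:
112*(1/(-7*3 + 75) - 62) = 112*(1/(-21 + 75) - 62) = 112*(1/54 - 62) = 112*(-3347/54) = -187432/27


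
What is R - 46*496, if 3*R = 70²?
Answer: -63548/3 ≈ -21183.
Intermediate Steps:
R = 4900/3 (R = (⅓)*70² = (⅓)*4900 = 4900/3 ≈ 1633.3)
R - 46*496 = 4900/3 - 46*496 = 4900/3 - 1*22816 = 4900/3 - 22816 = -63548/3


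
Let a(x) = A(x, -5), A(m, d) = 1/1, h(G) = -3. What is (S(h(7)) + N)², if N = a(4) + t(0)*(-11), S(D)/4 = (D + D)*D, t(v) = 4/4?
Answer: 3844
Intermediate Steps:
t(v) = 1 (t(v) = 4*(¼) = 1)
A(m, d) = 1
a(x) = 1
S(D) = 8*D² (S(D) = 4*((D + D)*D) = 4*((2*D)*D) = 4*(2*D²) = 8*D²)
N = -10 (N = 1 + 1*(-11) = 1 - 11 = -10)
(S(h(7)) + N)² = (8*(-3)² - 10)² = (8*9 - 10)² = (72 - 10)² = 62² = 3844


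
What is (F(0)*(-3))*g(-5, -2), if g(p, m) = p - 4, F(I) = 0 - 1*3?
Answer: -81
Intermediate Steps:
F(I) = -3 (F(I) = 0 - 3 = -3)
g(p, m) = -4 + p
(F(0)*(-3))*g(-5, -2) = (-3*(-3))*(-4 - 5) = 9*(-9) = -81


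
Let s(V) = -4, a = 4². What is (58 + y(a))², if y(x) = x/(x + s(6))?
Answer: 31684/9 ≈ 3520.4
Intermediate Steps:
a = 16
y(x) = x/(-4 + x) (y(x) = x/(x - 4) = x/(-4 + x))
(58 + y(a))² = (58 + 16/(-4 + 16))² = (58 + 16/12)² = (58 + 16*(1/12))² = (58 + 4/3)² = (178/3)² = 31684/9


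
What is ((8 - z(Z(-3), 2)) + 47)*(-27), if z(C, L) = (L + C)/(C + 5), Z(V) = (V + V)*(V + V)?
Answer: -59859/41 ≈ -1460.0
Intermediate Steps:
Z(V) = 4*V**2 (Z(V) = (2*V)*(2*V) = 4*V**2)
z(C, L) = (C + L)/(5 + C)
((8 - z(Z(-3), 2)) + 47)*(-27) = ((8 - (4*(-3)**2 + 2)/(5 + 4*(-3)**2)) + 47)*(-27) = ((8 - (4*9 + 2)/(5 + 4*9)) + 47)*(-27) = ((8 - (36 + 2)/(5 + 36)) + 47)*(-27) = ((8 - 38/41) + 47)*(-27) = (290/41 + 47)*(-27) = (2217/41)*(-27) = -59859/41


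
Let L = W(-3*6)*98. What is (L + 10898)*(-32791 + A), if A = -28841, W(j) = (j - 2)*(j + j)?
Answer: -5020419456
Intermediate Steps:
W(j) = 2*j*(-2 + j) (W(j) = (-2 + j)*(2*j) = 2*j*(-2 + j))
L = 70560 (L = (2*(-3*6)*(-2 - 3*6))*98 = (2*(-18)*(-2 - 18))*98 = (2*(-18)*(-20))*98 = 720*98 = 70560)
(L + 10898)*(-32791 + A) = (70560 + 10898)*(-32791 - 28841) = 81458*(-61632) = -5020419456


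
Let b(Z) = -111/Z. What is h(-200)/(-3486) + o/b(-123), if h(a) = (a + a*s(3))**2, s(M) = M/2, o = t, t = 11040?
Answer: 784326520/64491 ≈ 12162.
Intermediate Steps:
o = 11040
s(M) = M/2 (s(M) = M*(1/2) = M/2)
h(a) = 25*a**2/4 (h(a) = (a + a*((1/2)*3))**2 = (a + a*(3/2))**2 = (a + 3*a/2)**2 = (5*a/2)**2 = 25*a**2/4)
h(-200)/(-3486) + o/b(-123) = ((25/4)*(-200)**2)/(-3486) + 11040/((-111/(-123))) = ((25/4)*40000)*(-1/3486) + 11040/((-111*(-1/123))) = 250000*(-1/3486) + 11040/(37/41) = -125000/1743 + 11040*(41/37) = -125000/1743 + 452640/37 = 784326520/64491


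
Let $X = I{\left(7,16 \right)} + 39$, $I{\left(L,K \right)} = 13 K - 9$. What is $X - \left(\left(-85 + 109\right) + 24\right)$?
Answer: $190$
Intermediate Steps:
$I{\left(L,K \right)} = -9 + 13 K$
$X = 238$ ($X = \left(-9 + 13 \cdot 16\right) + 39 = \left(-9 + 208\right) + 39 = 199 + 39 = 238$)
$X - \left(\left(-85 + 109\right) + 24\right) = 238 - \left(\left(-85 + 109\right) + 24\right) = 238 - \left(24 + 24\right) = 238 - 48 = 190$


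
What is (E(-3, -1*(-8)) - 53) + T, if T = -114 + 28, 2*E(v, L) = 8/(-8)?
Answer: -279/2 ≈ -139.50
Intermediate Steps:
E(v, L) = -½ (E(v, L) = (8/(-8))/2 = (8*(-⅛))/2 = (½)*(-1) = -½)
T = -86
(E(-3, -1*(-8)) - 53) + T = (-½ - 53) - 86 = -107/2 - 86 = -279/2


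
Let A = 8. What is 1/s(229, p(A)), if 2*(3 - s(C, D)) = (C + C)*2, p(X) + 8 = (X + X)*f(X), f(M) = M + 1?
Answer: -1/455 ≈ -0.0021978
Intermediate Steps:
f(M) = 1 + M
p(X) = -8 + 2*X*(1 + X) (p(X) = -8 + (X + X)*(1 + X) = -8 + (2*X)*(1 + X) = -8 + 2*X*(1 + X))
s(C, D) = 3 - 2*C (s(C, D) = 3 - (C + C)*2/2 = 3 - 2*C*2/2 = 3 - 2*C)
1/s(229, p(A)) = 1/(3 - 2*229) = 1/(3 - 458) = 1/(-455) = -1/455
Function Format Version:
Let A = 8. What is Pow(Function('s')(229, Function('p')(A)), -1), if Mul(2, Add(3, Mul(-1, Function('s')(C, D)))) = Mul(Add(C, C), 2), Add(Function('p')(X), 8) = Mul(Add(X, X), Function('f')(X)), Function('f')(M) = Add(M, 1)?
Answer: Rational(-1, 455) ≈ -0.0021978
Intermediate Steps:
Function('f')(M) = Add(1, M)
Function('p')(X) = Add(-8, Mul(2, X, Add(1, X))) (Function('p')(X) = Add(-8, Mul(Add(X, X), Add(1, X))) = Add(-8, Mul(Mul(2, X), Add(1, X))) = Add(-8, Mul(2, X, Add(1, X))))
Function('s')(C, D) = Add(3, Mul(-2, C)) (Function('s')(C, D) = Add(3, Mul(Rational(-1, 2), Mul(Add(C, C), 2))) = Add(3, Mul(Rational(-1, 2), Mul(Mul(2, C), 2))) = Add(3, Mul(Rational(-1, 2), Mul(4, C))) = Add(3, Mul(-2, C)))
Pow(Function('s')(229, Function('p')(A)), -1) = Pow(Add(3, Mul(-2, 229)), -1) = Pow(Add(3, -458), -1) = Pow(-455, -1) = Rational(-1, 455)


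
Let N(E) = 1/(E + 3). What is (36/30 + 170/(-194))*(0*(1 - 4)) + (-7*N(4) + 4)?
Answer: 3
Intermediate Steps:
N(E) = 1/(3 + E)
(36/30 + 170/(-194))*(0*(1 - 4)) + (-7*N(4) + 4) = (36/30 + 170/(-194))*(0*(1 - 4)) + (-7/(3 + 4) + 4) = (36*(1/30) + 170*(-1/194))*(0*(-3)) + (-7/7 + 4) = (6/5 - 85/97)*0 + (-7*1/7 + 4) = (157/485)*0 + (-1 + 4) = 0 + 3 = 3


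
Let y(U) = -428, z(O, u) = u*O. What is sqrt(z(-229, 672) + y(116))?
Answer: 2*I*sqrt(38579) ≈ 392.83*I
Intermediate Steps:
z(O, u) = O*u
sqrt(z(-229, 672) + y(116)) = sqrt(-229*672 - 428) = sqrt(-153888 - 428) = sqrt(-154316) = 2*I*sqrt(38579)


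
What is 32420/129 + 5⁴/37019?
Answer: 1200236605/4775451 ≈ 251.33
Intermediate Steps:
32420/129 + 5⁴/37019 = 32420*(1/129) + 625*(1/37019) = 32420/129 + 625/37019 = 1200236605/4775451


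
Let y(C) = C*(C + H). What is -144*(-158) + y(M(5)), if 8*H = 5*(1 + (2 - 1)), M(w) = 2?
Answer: 45517/2 ≈ 22759.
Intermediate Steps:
H = 5/4 (H = (5*(1 + (2 - 1)))/8 = (5*(1 + 1))/8 = (5*2)/8 = (1/8)*10 = 5/4 ≈ 1.2500)
y(C) = C*(5/4 + C) (y(C) = C*(C + 5/4) = C*(5/4 + C))
-144*(-158) + y(M(5)) = -144*(-158) + (1/4)*2*(5 + 4*2) = 22752 + (1/4)*2*(5 + 8) = 22752 + (1/4)*2*13 = 22752 + 13/2 = 45517/2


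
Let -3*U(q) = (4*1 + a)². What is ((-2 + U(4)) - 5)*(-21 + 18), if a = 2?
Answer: 57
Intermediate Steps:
U(q) = -12 (U(q) = -(4*1 + 2)²/3 = -(4 + 2)²/3 = -⅓*6² = -⅓*36 = -12)
((-2 + U(4)) - 5)*(-21 + 18) = ((-2 - 12) - 5)*(-21 + 18) = (-14 - 5)*(-3) = -19*(-3) = 57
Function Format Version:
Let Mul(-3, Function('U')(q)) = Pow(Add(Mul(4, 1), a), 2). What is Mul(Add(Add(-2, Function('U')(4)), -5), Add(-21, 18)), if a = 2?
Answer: 57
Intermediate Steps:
Function('U')(q) = -12 (Function('U')(q) = Mul(Rational(-1, 3), Pow(Add(Mul(4, 1), 2), 2)) = Mul(Rational(-1, 3), Pow(Add(4, 2), 2)) = Mul(Rational(-1, 3), Pow(6, 2)) = Mul(Rational(-1, 3), 36) = -12)
Mul(Add(Add(-2, Function('U')(4)), -5), Add(-21, 18)) = Mul(Add(Add(-2, -12), -5), Add(-21, 18)) = Mul(Add(-14, -5), -3) = Mul(-19, -3) = 57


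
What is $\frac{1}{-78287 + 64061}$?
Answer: $- \frac{1}{14226} \approx -7.0294 \cdot 10^{-5}$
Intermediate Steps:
$\frac{1}{-78287 + 64061} = \frac{1}{-14226} = - \frac{1}{14226}$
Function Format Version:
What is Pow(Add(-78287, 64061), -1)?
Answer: Rational(-1, 14226) ≈ -7.0294e-5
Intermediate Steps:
Pow(Add(-78287, 64061), -1) = Pow(-14226, -1) = Rational(-1, 14226)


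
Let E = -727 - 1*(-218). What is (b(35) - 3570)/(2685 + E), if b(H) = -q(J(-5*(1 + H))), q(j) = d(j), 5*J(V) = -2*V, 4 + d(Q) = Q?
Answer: -107/64 ≈ -1.6719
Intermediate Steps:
d(Q) = -4 + Q
E = -509 (E = -727 + 218 = -509)
J(V) = -2*V/5 (J(V) = (-2*V)/5 = -2*V/5)
q(j) = -4 + j
b(H) = 2 - 2*H (b(H) = -(-4 - (-2)*(1 + H)) = -(-4 - 2*(-5 - 5*H)/5) = -(-4 + (2 + 2*H)) = -(-2 + 2*H) = 2 - 2*H)
(b(35) - 3570)/(2685 + E) = ((2 - 2*35) - 3570)/(2685 - 509) = ((2 - 70) - 3570)/2176 = (-68 - 3570)*(1/2176) = -3638*1/2176 = -107/64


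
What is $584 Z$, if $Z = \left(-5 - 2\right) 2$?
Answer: $-8176$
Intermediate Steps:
$Z = -14$ ($Z = \left(-7\right) 2 = -14$)
$584 Z = 584 \left(-14\right) = -8176$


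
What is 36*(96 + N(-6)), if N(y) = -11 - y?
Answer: 3276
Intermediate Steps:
36*(96 + N(-6)) = 36*(96 + (-11 - 1*(-6))) = 36*(96 + (-11 + 6)) = 36*(96 - 5) = 36*91 = 3276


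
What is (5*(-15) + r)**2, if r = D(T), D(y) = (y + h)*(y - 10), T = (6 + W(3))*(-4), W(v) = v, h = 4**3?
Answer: 1857769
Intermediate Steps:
h = 64
T = -36 (T = (6 + 3)*(-4) = 9*(-4) = -36)
D(y) = (-10 + y)*(64 + y) (D(y) = (y + 64)*(y - 10) = (64 + y)*(-10 + y) = (-10 + y)*(64 + y))
r = -1288 (r = -640 + (-36)**2 + 54*(-36) = -640 + 1296 - 1944 = -1288)
(5*(-15) + r)**2 = (5*(-15) - 1288)**2 = (-75 - 1288)**2 = (-1363)**2 = 1857769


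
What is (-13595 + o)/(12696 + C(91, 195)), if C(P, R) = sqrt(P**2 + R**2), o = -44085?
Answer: -73230528/16114211 + 74984*sqrt(274)/16114211 ≈ -4.4674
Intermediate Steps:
(-13595 + o)/(12696 + C(91, 195)) = (-13595 - 44085)/(12696 + sqrt(91**2 + 195**2)) = -57680/(12696 + sqrt(8281 + 38025)) = -57680/(12696 + sqrt(46306)) = -57680/(12696 + 13*sqrt(274))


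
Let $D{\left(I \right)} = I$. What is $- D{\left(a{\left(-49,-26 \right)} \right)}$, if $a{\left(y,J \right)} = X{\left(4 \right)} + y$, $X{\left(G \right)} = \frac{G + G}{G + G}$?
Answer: $48$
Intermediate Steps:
$X{\left(G \right)} = 1$ ($X{\left(G \right)} = \frac{2 G}{2 G} = 2 G \frac{1}{2 G} = 1$)
$a{\left(y,J \right)} = 1 + y$
$- D{\left(a{\left(-49,-26 \right)} \right)} = - (1 - 49) = \left(-1\right) \left(-48\right) = 48$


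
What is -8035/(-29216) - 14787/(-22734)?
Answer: 34149149/36899808 ≈ 0.92546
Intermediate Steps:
-8035/(-29216) - 14787/(-22734) = -8035*(-1/29216) - 14787*(-1/22734) = 8035/29216 + 1643/2526 = 34149149/36899808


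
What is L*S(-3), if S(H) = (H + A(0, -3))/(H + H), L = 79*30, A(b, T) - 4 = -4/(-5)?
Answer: -711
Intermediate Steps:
A(b, T) = 24/5 (A(b, T) = 4 - 4/(-5) = 4 - 4*(-⅕) = 4 + ⅘ = 24/5)
L = 2370
S(H) = (24/5 + H)/(2*H) (S(H) = (H + 24/5)/(H + H) = (24/5 + H)/((2*H)) = (24/5 + H)*(1/(2*H)) = (24/5 + H)/(2*H))
L*S(-3) = 2370*((⅒)*(24 + 5*(-3))/(-3)) = 2370*((⅒)*(-⅓)*(24 - 15)) = 2370*((⅒)*(-⅓)*9) = 2370*(-3/10) = -711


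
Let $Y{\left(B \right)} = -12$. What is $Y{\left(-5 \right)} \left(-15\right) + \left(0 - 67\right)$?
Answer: $113$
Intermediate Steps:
$Y{\left(-5 \right)} \left(-15\right) + \left(0 - 67\right) = \left(-12\right) \left(-15\right) + \left(0 - 67\right) = 180 + \left(0 - 67\right) = 180 - 67 = 113$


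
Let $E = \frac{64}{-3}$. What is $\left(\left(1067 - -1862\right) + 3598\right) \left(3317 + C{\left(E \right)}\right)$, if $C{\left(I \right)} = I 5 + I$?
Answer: $20814603$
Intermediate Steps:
$E = - \frac{64}{3}$ ($E = 64 \left(- \frac{1}{3}\right) = - \frac{64}{3} \approx -21.333$)
$C{\left(I \right)} = 6 I$ ($C{\left(I \right)} = 5 I + I = 6 I$)
$\left(\left(1067 - -1862\right) + 3598\right) \left(3317 + C{\left(E \right)}\right) = \left(\left(1067 - -1862\right) + 3598\right) \left(3317 + 6 \left(- \frac{64}{3}\right)\right) = \left(\left(1067 + 1862\right) + 3598\right) \left(3317 - 128\right) = \left(2929 + 3598\right) 3189 = 6527 \cdot 3189 = 20814603$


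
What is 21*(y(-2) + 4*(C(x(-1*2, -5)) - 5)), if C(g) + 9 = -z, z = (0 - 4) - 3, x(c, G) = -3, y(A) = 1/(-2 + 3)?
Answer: -567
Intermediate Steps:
y(A) = 1 (y(A) = 1/1 = 1)
z = -7 (z = -4 - 3 = -7)
C(g) = -2 (C(g) = -9 - 1*(-7) = -9 + 7 = -2)
21*(y(-2) + 4*(C(x(-1*2, -5)) - 5)) = 21*(1 + 4*(-2 - 5)) = 21*(1 + 4*(-7)) = 21*(1 - 28) = 21*(-27) = -567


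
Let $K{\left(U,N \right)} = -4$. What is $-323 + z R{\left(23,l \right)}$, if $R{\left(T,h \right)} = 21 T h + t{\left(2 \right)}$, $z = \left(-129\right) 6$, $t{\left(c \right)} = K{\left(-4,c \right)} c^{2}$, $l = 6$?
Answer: $-2230991$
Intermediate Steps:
$t{\left(c \right)} = - 4 c^{2}$
$z = -774$
$R{\left(T,h \right)} = -16 + 21 T h$ ($R{\left(T,h \right)} = 21 T h - 4 \cdot 2^{2} = 21 T h - 16 = -16 + 21 T h$)
$-323 + z R{\left(23,l \right)} = -323 - 774 \left(-16 + 21 \cdot 23 \cdot 6\right) = -323 - 774 \left(-16 + 2898\right) = -323 - 2230668 = -2230991$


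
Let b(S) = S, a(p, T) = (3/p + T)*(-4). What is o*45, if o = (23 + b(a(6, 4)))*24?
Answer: 5400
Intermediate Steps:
a(p, T) = -12/p - 4*T (a(p, T) = (T + 3/p)*(-4) = -12/p - 4*T)
o = 120 (o = (23 + (-12/6 - 4*4))*24 = (23 + (-12*⅙ - 16))*24 = (23 + (-2 - 16))*24 = (23 - 18)*24 = 5*24 = 120)
o*45 = 120*45 = 5400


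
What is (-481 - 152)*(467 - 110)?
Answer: -225981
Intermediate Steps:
(-481 - 152)*(467 - 110) = -633*357 = -225981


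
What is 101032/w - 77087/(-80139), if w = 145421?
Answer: 19306672075/11653893519 ≈ 1.6567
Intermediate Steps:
101032/w - 77087/(-80139) = 101032/145421 - 77087/(-80139) = 101032*(1/145421) - 77087*(-1/80139) = 101032/145421 + 77087/80139 = 19306672075/11653893519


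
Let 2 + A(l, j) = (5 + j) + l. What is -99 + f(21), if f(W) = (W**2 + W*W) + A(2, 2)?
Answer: 790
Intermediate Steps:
A(l, j) = 3 + j + l (A(l, j) = -2 + ((5 + j) + l) = -2 + (5 + j + l) = 3 + j + l)
f(W) = 7 + 2*W**2 (f(W) = (W**2 + W*W) + (3 + 2 + 2) = (W**2 + W**2) + 7 = 2*W**2 + 7 = 7 + 2*W**2)
-99 + f(21) = -99 + (7 + 2*21**2) = -99 + (7 + 2*441) = -99 + (7 + 882) = -99 + 889 = 790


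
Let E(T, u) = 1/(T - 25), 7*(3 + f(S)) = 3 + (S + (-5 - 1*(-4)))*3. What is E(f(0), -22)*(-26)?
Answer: 13/14 ≈ 0.92857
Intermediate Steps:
f(S) = -3 + 3*S/7 (f(S) = -3 + (3 + (S + (-5 - 1*(-4)))*3)/7 = -3 + (3 + (S + (-5 + 4))*3)/7 = -3 + (3 + (S - 1)*3)/7 = -3 + (3 + (-1 + S)*3)/7 = -3 + (3 + (-3 + 3*S))/7 = -3 + (3*S)/7 = -3 + 3*S/7)
E(T, u) = 1/(-25 + T)
E(f(0), -22)*(-26) = -26/(-25 + (-3 + (3/7)*0)) = -26/(-25 + (-3 + 0)) = -26/(-25 - 3) = -26/(-28) = -1/28*(-26) = 13/14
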